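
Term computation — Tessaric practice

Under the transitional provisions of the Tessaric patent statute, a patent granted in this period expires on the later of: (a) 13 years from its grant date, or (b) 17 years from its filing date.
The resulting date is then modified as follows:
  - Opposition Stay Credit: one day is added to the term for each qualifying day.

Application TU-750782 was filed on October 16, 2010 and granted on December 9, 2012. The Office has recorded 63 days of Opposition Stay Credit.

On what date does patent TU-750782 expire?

December 18, 2027

(a) grant + 13 years → 9 December 2025.
(b) filing + 17 years → 16 October 2027.
Later of the two: 16 October 2027.
Opposition Stay Credit: +63 days → 18 December 2027.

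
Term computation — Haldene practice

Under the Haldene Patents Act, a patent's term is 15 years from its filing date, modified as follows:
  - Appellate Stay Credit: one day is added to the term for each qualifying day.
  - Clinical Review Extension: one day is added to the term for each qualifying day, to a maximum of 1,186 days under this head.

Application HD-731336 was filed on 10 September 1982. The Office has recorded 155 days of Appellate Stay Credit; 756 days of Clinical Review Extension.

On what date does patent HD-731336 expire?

March 9, 2000

Base term: filing date + 15 years → 10 September 1997.
Appellate Stay Credit: +155 days → 12 February 1998.
Clinical Review Extension: 756 days (within the 1186-day cap) → +756 days → 9 March 2000.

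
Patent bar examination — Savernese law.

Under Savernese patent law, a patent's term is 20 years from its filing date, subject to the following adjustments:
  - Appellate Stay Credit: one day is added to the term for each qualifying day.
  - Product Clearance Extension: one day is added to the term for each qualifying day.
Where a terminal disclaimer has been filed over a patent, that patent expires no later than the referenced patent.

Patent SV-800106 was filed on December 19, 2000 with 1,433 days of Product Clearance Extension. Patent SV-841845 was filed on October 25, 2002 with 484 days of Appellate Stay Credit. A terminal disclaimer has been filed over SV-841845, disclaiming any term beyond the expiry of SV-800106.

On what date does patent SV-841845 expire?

Natural term of SV-841845:
  Base: filing + 20 years → 25 October 2022.
  Appellate Stay Credit: +484 days → 21 February 2024.
Expiry of referenced patent SV-800106:
  Base: filing + 20 years → 19 December 2020.
  Product Clearance Extension: +1433 days → 21 November 2024.
Terminal disclaimer: SV-841845 expires on the earlier of 21 February 2024 and 21 November 2024.

2024-02-21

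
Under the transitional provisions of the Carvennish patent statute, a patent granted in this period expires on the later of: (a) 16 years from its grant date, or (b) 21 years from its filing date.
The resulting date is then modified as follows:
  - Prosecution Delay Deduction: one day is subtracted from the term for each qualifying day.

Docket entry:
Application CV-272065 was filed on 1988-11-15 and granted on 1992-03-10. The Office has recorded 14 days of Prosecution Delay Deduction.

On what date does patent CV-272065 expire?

November 1, 2009

(a) grant + 16 years → 10 March 2008.
(b) filing + 21 years → 15 November 2009.
Later of the two: 15 November 2009.
Prosecution Delay Deduction: −14 days → 1 November 2009.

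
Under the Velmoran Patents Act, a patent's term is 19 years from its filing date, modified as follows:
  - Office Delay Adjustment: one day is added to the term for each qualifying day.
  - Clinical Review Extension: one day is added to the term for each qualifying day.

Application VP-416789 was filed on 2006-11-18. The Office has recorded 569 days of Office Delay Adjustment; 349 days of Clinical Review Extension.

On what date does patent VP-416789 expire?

Base term: filing date + 19 years → 18 November 2025.
Office Delay Adjustment: +569 days → 10 June 2027.
Clinical Review Extension: +349 days → 24 May 2028.

May 24, 2028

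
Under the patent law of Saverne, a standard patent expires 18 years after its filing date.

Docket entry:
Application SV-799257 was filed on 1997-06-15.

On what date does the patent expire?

2015-06-15

Filing date + 18 years → 15 June 2015.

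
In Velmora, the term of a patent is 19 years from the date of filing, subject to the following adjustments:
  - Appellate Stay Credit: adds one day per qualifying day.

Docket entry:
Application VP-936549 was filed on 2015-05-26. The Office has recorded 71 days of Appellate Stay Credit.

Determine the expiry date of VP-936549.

August 5, 2034

Base term: filing date + 19 years → 26 May 2034.
Appellate Stay Credit: +71 days → 5 August 2034.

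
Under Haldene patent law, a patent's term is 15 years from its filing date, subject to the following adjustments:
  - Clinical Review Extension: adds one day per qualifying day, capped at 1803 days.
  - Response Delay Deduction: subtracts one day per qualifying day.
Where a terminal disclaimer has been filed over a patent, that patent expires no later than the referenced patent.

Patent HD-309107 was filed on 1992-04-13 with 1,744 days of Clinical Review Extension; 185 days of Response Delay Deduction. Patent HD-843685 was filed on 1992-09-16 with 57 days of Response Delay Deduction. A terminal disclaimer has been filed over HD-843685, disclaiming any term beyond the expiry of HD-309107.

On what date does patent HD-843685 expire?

July 21, 2007

Natural term of HD-843685:
  Base: filing + 15 years → 16 September 2007.
  Response Delay Deduction: −57 days → 21 July 2007.
Expiry of referenced patent HD-309107:
  Base: filing + 15 years → 13 April 2007.
  Clinical Review Extension: 1744 days (within the 1803-day cap) → +1744 days → 21 January 2012.
  Response Delay Deduction: −185 days → 20 July 2011.
Terminal disclaimer: HD-843685 expires on the earlier of 21 July 2007 and 20 July 2011.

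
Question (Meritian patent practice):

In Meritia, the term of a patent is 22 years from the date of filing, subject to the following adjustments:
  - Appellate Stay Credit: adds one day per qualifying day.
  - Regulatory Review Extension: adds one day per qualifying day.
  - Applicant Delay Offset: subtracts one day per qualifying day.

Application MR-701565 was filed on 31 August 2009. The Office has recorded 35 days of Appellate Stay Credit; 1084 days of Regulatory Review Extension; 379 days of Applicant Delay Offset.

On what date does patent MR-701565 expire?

Base term: filing date + 22 years → 31 August 2031.
Appellate Stay Credit: +35 days → 5 October 2031.
Regulatory Review Extension: +1084 days → 23 September 2034.
Applicant Delay Offset: −379 days → 9 September 2033.

September 9, 2033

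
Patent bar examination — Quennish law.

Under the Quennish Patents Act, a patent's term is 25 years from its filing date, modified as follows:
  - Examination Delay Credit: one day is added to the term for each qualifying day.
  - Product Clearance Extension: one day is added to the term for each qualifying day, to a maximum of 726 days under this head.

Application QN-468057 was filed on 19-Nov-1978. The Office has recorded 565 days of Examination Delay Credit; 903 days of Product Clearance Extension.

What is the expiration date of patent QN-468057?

2007-06-02

Base term: filing date + 25 years → 19 November 2003.
Examination Delay Credit: +565 days → 6 June 2005.
Product Clearance Extension: 903 days claimed exceeds the 726-day cap, so +726 days → 2 June 2007.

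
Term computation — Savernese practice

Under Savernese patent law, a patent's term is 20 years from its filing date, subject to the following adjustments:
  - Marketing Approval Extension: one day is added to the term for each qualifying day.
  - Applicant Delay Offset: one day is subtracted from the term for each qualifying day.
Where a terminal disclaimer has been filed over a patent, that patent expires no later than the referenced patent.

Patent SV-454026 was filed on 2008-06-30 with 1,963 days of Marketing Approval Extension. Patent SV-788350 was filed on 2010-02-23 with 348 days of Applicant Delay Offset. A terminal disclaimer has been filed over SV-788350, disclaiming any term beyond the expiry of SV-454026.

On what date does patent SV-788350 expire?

2029-03-12

Natural term of SV-788350:
  Base: filing + 20 years → 23 February 2030.
  Applicant Delay Offset: −348 days → 12 March 2029.
Expiry of referenced patent SV-454026:
  Base: filing + 20 years → 30 June 2028.
  Marketing Approval Extension: +1963 days → 14 November 2033.
Terminal disclaimer: SV-788350 expires on the earlier of 12 March 2029 and 14 November 2033.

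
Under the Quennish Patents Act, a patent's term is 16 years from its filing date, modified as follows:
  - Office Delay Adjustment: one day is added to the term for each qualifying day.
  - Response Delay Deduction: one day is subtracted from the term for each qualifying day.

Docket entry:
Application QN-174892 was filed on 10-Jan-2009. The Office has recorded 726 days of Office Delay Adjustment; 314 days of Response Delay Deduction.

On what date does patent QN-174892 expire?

Base term: filing date + 16 years → 10 January 2025.
Office Delay Adjustment: +726 days → 6 January 2027.
Response Delay Deduction: −314 days → 26 February 2026.

2026-02-26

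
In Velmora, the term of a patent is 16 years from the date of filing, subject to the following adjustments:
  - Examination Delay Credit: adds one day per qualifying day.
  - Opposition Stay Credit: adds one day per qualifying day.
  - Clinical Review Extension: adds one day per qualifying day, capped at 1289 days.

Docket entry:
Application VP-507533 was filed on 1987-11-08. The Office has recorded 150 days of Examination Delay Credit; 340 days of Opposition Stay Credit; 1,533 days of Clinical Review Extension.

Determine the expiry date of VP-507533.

Base term: filing date + 16 years → 8 November 2003.
Examination Delay Credit: +150 days → 6 April 2004.
Opposition Stay Credit: +340 days → 12 March 2005.
Clinical Review Extension: 1533 days claimed exceeds the 1289-day cap, so +1289 days → 21 September 2008.

September 21, 2008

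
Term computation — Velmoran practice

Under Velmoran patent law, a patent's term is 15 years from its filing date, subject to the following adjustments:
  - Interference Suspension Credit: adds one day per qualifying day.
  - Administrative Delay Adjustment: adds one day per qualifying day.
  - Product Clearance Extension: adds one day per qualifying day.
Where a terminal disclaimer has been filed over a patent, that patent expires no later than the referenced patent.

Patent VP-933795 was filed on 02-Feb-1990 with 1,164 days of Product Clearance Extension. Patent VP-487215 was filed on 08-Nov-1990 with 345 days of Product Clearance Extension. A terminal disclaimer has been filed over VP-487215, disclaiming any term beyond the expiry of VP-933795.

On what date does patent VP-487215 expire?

October 19, 2006

Natural term of VP-487215:
  Base: filing + 15 years → 8 November 2005.
  Product Clearance Extension: +345 days → 19 October 2006.
Expiry of referenced patent VP-933795:
  Base: filing + 15 years → 2 February 2005.
  Product Clearance Extension: +1164 days → 11 April 2008.
Terminal disclaimer: VP-487215 expires on the earlier of 19 October 2006 and 11 April 2008.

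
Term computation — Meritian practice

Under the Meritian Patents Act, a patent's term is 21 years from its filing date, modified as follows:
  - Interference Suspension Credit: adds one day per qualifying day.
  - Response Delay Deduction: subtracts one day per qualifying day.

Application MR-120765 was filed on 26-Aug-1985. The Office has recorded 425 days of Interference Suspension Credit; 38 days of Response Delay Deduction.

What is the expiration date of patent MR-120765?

Base term: filing date + 21 years → 26 August 2006.
Interference Suspension Credit: +425 days → 25 October 2007.
Response Delay Deduction: −38 days → 17 September 2007.

2007-09-17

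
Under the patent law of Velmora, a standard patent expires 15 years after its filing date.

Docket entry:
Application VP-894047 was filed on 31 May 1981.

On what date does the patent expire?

Filing date + 15 years → 31 May 1996.

1996-05-31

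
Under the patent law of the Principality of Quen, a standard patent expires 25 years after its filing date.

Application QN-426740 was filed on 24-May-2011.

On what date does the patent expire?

Filing date + 25 years → 24 May 2036.

May 24, 2036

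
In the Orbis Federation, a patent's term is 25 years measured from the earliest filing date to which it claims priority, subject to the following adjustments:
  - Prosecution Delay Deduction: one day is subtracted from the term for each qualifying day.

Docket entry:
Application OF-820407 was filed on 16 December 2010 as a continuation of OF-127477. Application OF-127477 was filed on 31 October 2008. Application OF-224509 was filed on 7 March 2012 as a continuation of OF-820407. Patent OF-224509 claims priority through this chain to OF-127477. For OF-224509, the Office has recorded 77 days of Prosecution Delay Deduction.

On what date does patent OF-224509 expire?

Earliest priority filing: 31 October 2008.
Base term: 31 October 2008 + 25 years → 31 October 2033.
Prosecution Delay Deduction: −77 days → 15 August 2033.

August 15, 2033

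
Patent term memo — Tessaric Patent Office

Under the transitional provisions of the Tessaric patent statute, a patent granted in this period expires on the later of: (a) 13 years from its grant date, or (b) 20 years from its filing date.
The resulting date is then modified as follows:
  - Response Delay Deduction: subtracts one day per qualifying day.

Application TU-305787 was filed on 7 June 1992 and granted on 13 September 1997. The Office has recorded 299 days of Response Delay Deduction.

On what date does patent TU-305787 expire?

2011-08-13

(a) grant + 13 years → 13 September 2010.
(b) filing + 20 years → 7 June 2012.
Later of the two: 7 June 2012.
Response Delay Deduction: −299 days → 13 August 2011.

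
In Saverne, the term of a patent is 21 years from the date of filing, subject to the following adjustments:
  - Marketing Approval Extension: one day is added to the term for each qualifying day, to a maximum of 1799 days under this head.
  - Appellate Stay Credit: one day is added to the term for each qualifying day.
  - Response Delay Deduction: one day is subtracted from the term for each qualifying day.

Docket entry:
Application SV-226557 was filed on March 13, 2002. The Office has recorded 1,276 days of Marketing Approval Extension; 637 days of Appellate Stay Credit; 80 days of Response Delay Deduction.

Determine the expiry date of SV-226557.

2028-03-19

Base term: filing date + 21 years → 13 March 2023.
Marketing Approval Extension: 1276 days (within the 1799-day cap) → +1276 days → 9 September 2026.
Appellate Stay Credit: +637 days → 7 June 2028.
Response Delay Deduction: −80 days → 19 March 2028.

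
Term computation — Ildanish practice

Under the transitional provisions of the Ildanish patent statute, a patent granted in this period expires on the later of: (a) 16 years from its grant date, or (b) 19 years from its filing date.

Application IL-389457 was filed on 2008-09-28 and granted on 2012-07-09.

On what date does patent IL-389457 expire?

(a) grant + 16 years → 9 July 2028.
(b) filing + 19 years → 28 September 2027.
Later of the two: 9 July 2028.

July 9, 2028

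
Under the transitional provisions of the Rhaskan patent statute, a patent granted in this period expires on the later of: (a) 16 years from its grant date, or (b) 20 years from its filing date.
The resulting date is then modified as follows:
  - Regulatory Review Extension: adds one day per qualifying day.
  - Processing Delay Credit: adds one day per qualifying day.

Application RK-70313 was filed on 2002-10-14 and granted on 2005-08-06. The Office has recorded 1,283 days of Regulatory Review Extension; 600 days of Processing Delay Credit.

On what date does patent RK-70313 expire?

(a) grant + 16 years → 6 August 2021.
(b) filing + 20 years → 14 October 2022.
Later of the two: 14 October 2022.
Regulatory Review Extension: +1283 days → 19 April 2026.
Processing Delay Credit: +600 days → 10 December 2027.

2027-12-10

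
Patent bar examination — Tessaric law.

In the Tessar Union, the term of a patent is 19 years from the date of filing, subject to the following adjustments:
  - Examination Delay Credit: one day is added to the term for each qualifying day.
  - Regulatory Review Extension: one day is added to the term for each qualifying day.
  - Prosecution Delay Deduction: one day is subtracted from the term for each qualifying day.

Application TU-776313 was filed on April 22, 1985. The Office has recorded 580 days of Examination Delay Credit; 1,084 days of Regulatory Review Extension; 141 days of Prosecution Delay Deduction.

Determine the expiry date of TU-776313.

June 23, 2008

Base term: filing date + 19 years → 22 April 2004.
Examination Delay Credit: +580 days → 23 November 2005.
Regulatory Review Extension: +1084 days → 11 November 2008.
Prosecution Delay Deduction: −141 days → 23 June 2008.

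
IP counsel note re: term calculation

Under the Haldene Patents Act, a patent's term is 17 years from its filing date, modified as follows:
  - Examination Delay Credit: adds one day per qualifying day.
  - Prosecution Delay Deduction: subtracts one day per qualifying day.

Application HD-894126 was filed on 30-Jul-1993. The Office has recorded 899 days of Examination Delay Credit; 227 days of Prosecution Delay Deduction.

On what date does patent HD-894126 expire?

June 1, 2012

Base term: filing date + 17 years → 30 July 2010.
Examination Delay Credit: +899 days → 14 January 2013.
Prosecution Delay Deduction: −227 days → 1 June 2012.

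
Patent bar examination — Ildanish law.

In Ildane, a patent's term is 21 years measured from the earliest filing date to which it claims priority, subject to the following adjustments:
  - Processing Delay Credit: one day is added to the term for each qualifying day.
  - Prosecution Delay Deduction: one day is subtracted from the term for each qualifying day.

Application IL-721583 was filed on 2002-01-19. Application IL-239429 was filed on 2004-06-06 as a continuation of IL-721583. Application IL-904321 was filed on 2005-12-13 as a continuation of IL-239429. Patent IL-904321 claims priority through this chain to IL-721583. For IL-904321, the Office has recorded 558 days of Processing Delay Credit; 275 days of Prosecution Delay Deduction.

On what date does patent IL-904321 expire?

October 29, 2023

Earliest priority filing: 19 January 2002.
Base term: 19 January 2002 + 21 years → 19 January 2023.
Processing Delay Credit: +558 days → 30 July 2024.
Prosecution Delay Deduction: −275 days → 29 October 2023.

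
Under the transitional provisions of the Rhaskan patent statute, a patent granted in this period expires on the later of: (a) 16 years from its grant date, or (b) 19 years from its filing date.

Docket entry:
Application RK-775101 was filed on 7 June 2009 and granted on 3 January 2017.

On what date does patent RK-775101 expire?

(a) grant + 16 years → 3 January 2033.
(b) filing + 19 years → 7 June 2028.
Later of the two: 3 January 2033.

January 3, 2033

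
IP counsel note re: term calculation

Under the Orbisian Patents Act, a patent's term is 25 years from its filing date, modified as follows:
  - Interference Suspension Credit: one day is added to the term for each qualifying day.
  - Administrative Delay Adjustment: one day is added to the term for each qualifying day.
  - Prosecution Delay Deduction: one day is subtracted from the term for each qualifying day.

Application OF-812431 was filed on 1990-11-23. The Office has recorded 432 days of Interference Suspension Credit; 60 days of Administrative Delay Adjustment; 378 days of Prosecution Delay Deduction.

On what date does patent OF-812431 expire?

2016-03-16

Base term: filing date + 25 years → 23 November 2015.
Interference Suspension Credit: +432 days → 28 January 2017.
Administrative Delay Adjustment: +60 days → 29 March 2017.
Prosecution Delay Deduction: −378 days → 16 March 2016.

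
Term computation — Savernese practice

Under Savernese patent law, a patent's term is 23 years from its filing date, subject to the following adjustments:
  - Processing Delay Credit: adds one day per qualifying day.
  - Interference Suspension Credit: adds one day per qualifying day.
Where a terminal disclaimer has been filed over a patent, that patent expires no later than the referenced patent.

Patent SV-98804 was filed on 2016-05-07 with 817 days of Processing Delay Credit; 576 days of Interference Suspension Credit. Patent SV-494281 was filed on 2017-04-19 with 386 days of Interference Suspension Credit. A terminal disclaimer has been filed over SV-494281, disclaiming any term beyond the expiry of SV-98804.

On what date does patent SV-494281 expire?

May 10, 2041

Natural term of SV-494281:
  Base: filing + 23 years → 19 April 2040.
  Interference Suspension Credit: +386 days → 10 May 2041.
Expiry of referenced patent SV-98804:
  Base: filing + 23 years → 7 May 2039.
  Processing Delay Credit: +817 days → 1 August 2041.
  Interference Suspension Credit: +576 days → 28 February 2043.
Terminal disclaimer: SV-494281 expires on the earlier of 10 May 2041 and 28 February 2043.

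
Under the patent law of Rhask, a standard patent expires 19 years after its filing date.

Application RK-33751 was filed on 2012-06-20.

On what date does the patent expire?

2031-06-20

Filing date + 19 years → 20 June 2031.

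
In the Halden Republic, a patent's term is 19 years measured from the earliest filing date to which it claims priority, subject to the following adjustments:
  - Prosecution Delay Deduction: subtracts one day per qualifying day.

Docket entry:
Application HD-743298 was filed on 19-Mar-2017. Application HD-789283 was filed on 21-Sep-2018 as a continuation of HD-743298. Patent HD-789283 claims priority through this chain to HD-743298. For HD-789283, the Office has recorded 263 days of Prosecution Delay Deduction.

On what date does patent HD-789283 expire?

Earliest priority filing: 19 March 2017.
Base term: 19 March 2017 + 19 years → 19 March 2036.
Prosecution Delay Deduction: −263 days → 30 June 2035.

2035-06-30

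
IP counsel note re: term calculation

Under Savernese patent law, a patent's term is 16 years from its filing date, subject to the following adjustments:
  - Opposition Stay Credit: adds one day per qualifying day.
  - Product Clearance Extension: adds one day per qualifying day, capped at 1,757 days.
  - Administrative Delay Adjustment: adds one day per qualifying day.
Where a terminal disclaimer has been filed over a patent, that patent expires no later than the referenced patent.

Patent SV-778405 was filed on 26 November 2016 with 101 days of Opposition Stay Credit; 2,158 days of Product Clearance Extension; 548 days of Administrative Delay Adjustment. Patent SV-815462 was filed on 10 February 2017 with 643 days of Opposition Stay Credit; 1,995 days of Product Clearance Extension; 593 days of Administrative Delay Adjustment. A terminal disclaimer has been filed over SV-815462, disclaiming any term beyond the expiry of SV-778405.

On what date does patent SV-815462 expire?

Natural term of SV-815462:
  Base: filing + 16 years → 10 February 2033.
  Opposition Stay Credit: +643 days → 15 November 2034.
  Product Clearance Extension: 1995 days claimed exceeds the 1757-day cap, so +1757 days → 7 September 2039.
  Administrative Delay Adjustment: +593 days → 22 April 2041.
Expiry of referenced patent SV-778405:
  Base: filing + 16 years → 26 November 2032.
  Opposition Stay Credit: +101 days → 7 March 2033.
  Product Clearance Extension: 2158 days claimed exceeds the 1757-day cap, so +1757 days → 28 December 2037.
  Administrative Delay Adjustment: +548 days → 29 June 2039.
Terminal disclaimer: SV-815462 expires on the earlier of 22 April 2041 and 29 June 2039.

June 29, 2039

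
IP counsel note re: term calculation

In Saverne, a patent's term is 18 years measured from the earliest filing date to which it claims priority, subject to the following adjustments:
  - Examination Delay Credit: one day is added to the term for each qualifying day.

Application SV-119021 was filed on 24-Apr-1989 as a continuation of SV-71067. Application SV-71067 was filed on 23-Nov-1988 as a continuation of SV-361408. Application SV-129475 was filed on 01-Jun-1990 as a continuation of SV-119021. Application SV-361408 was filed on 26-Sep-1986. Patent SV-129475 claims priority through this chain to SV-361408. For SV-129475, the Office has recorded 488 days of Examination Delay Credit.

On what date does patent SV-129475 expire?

Earliest priority filing: 26 September 1986.
Base term: 26 September 1986 + 18 years → 26 September 2004.
Examination Delay Credit: +488 days → 27 January 2006.

2006-01-27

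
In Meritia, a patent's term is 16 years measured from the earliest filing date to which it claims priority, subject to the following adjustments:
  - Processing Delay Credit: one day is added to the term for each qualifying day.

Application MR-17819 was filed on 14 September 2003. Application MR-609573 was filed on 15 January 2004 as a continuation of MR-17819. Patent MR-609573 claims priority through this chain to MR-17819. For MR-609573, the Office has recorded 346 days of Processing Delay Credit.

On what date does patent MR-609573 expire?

Earliest priority filing: 14 September 2003.
Base term: 14 September 2003 + 16 years → 14 September 2019.
Processing Delay Credit: +346 days → 25 August 2020.

August 25, 2020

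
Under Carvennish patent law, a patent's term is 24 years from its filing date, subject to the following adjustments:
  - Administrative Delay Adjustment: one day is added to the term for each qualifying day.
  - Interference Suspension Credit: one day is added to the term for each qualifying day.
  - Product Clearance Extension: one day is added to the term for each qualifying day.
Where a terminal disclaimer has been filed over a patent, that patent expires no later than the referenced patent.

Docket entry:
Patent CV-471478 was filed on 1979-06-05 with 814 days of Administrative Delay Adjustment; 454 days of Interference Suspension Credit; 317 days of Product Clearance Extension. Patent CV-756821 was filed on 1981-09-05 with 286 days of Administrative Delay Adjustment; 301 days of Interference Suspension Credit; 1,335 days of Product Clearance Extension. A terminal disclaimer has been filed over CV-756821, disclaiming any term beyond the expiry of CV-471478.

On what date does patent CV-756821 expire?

October 7, 2007

Natural term of CV-756821:
  Base: filing + 24 years → 5 September 2005.
  Administrative Delay Adjustment: +286 days → 18 June 2006.
  Interference Suspension Credit: +301 days → 15 April 2007.
  Product Clearance Extension: +1335 days → 10 December 2010.
Expiry of referenced patent CV-471478:
  Base: filing + 24 years → 5 June 2003.
  Administrative Delay Adjustment: +814 days → 27 August 2005.
  Interference Suspension Credit: +454 days → 24 November 2006.
  Product Clearance Extension: +317 days → 7 October 2007.
Terminal disclaimer: CV-756821 expires on the earlier of 10 December 2010 and 7 October 2007.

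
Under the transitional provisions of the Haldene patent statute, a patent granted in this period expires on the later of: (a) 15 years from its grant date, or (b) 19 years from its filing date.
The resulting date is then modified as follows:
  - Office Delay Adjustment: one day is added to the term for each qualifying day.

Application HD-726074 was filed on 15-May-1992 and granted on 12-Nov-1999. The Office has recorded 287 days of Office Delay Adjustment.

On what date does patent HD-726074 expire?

2015-08-26

(a) grant + 15 years → 12 November 2014.
(b) filing + 19 years → 15 May 2011.
Later of the two: 12 November 2014.
Office Delay Adjustment: +287 days → 26 August 2015.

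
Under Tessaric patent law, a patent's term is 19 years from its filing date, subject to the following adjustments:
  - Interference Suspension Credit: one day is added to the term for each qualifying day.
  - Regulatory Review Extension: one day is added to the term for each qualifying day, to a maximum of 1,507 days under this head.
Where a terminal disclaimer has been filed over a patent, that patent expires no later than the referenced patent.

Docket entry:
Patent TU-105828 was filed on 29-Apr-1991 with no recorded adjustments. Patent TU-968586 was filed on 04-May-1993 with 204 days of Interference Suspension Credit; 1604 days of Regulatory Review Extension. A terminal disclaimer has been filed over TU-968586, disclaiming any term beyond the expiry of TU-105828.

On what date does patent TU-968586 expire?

Natural term of TU-968586:
  Base: filing + 19 years → 4 May 2012.
  Interference Suspension Credit: +204 days → 24 November 2012.
  Regulatory Review Extension: 1604 days claimed exceeds the 1507-day cap, so +1507 days → 9 January 2017.
Expiry of referenced patent TU-105828:
  Base: filing + 19 years → 29 April 2010.
Terminal disclaimer: TU-968586 expires on the earlier of 9 January 2017 and 29 April 2010.

2010-04-29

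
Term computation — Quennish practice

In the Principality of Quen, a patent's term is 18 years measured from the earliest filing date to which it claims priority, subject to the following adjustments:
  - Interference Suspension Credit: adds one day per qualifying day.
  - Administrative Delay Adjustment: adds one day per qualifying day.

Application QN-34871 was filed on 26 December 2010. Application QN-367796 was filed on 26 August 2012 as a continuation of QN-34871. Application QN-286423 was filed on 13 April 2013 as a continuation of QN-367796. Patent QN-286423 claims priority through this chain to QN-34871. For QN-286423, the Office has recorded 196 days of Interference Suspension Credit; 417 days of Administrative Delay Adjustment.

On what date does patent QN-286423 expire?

Earliest priority filing: 26 December 2010.
Base term: 26 December 2010 + 18 years → 26 December 2028.
Interference Suspension Credit: +196 days → 10 July 2029.
Administrative Delay Adjustment: +417 days → 31 August 2030.

2030-08-31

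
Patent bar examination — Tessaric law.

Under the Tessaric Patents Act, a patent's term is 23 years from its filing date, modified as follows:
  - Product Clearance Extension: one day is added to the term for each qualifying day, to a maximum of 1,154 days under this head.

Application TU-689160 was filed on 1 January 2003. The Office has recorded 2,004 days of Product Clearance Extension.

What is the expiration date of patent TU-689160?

February 28, 2029

Base term: filing date + 23 years → 1 January 2026.
Product Clearance Extension: 2004 days claimed exceeds the 1154-day cap, so +1154 days → 28 February 2029.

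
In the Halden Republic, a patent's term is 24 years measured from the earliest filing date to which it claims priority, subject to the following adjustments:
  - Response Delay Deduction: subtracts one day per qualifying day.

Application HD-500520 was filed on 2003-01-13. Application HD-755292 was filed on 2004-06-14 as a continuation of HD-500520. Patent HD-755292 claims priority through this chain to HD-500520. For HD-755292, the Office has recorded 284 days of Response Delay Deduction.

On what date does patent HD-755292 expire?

2026-04-04

Earliest priority filing: 13 January 2003.
Base term: 13 January 2003 + 24 years → 13 January 2027.
Response Delay Deduction: −284 days → 4 April 2026.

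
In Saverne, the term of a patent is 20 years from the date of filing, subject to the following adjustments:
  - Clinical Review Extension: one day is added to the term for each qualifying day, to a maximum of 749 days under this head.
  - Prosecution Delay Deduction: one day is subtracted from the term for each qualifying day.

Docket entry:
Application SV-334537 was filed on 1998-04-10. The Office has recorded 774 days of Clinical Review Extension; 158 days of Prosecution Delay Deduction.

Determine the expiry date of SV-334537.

Base term: filing date + 20 years → 10 April 2018.
Clinical Review Extension: 774 days claimed exceeds the 749-day cap, so +749 days → 28 April 2020.
Prosecution Delay Deduction: −158 days → 22 November 2019.

2019-11-22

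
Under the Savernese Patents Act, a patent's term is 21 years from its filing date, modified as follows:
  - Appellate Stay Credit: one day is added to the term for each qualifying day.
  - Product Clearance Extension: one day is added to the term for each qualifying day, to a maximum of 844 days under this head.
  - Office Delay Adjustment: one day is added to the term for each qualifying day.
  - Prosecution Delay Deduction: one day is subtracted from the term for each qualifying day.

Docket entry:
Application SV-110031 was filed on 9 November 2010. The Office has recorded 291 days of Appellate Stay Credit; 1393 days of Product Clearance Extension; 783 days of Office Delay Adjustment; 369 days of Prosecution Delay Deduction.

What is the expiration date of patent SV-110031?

February 5, 2036

Base term: filing date + 21 years → 9 November 2031.
Appellate Stay Credit: +291 days → 26 August 2032.
Product Clearance Extension: 1393 days claimed exceeds the 844-day cap, so +844 days → 18 December 2034.
Office Delay Adjustment: +783 days → 8 February 2037.
Prosecution Delay Deduction: −369 days → 5 February 2036.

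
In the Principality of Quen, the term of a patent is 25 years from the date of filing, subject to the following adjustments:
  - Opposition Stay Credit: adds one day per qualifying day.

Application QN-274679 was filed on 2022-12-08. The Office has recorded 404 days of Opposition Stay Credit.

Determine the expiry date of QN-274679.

January 15, 2049

Base term: filing date + 25 years → 8 December 2047.
Opposition Stay Credit: +404 days → 15 January 2049.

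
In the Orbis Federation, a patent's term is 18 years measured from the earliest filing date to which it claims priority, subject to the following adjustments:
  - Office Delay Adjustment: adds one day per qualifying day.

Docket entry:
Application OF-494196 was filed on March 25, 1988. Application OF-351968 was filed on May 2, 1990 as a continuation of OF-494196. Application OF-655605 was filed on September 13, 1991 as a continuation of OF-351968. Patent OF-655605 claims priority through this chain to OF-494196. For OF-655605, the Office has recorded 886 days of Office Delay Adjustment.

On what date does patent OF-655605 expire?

2008-08-27

Earliest priority filing: 25 March 1988.
Base term: 25 March 1988 + 18 years → 25 March 2006.
Office Delay Adjustment: +886 days → 27 August 2008.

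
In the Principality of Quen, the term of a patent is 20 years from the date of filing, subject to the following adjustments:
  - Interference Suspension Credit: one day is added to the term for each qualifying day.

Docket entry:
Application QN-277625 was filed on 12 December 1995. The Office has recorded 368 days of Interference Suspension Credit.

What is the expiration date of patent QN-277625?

December 14, 2016

Base term: filing date + 20 years → 12 December 2015.
Interference Suspension Credit: +368 days → 14 December 2016.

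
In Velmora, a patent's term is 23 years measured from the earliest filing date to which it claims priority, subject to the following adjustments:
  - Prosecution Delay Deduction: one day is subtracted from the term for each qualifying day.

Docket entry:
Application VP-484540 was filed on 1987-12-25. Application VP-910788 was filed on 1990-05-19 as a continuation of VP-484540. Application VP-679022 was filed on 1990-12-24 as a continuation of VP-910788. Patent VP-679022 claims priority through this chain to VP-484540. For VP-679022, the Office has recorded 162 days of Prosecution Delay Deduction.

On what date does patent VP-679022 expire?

Earliest priority filing: 25 December 1987.
Base term: 25 December 1987 + 23 years → 25 December 2010.
Prosecution Delay Deduction: −162 days → 16 July 2010.

July 16, 2010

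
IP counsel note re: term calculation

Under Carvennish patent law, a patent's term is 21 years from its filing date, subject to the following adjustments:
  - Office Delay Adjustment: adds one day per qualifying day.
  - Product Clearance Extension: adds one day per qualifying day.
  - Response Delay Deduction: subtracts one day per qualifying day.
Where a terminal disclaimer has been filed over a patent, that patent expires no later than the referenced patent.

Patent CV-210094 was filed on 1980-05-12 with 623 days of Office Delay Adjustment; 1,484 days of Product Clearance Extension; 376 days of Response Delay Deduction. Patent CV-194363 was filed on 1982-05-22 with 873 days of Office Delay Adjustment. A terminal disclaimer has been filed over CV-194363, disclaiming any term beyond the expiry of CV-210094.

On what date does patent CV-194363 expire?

2005-10-11

Natural term of CV-194363:
  Base: filing + 21 years → 22 May 2003.
  Office Delay Adjustment: +873 days → 11 October 2005.
Expiry of referenced patent CV-210094:
  Base: filing + 21 years → 12 May 2001.
  Office Delay Adjustment: +623 days → 25 January 2003.
  Product Clearance Extension: +1484 days → 17 February 2007.
  Response Delay Deduction: −376 days → 6 February 2006.
Terminal disclaimer: CV-194363 expires on the earlier of 11 October 2005 and 6 February 2006.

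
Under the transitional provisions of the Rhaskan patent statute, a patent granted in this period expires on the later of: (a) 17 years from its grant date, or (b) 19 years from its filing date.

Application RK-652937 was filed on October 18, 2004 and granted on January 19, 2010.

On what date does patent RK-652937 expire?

2027-01-19

(a) grant + 17 years → 19 January 2027.
(b) filing + 19 years → 18 October 2023.
Later of the two: 19 January 2027.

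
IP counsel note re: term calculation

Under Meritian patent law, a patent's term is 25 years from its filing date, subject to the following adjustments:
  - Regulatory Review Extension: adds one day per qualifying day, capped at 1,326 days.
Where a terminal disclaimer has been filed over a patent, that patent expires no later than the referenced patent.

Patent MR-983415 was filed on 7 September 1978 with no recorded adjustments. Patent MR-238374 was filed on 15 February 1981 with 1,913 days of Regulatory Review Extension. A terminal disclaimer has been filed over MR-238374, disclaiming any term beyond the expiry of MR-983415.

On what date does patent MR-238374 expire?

Natural term of MR-238374:
  Base: filing + 25 years → 15 February 2006.
  Regulatory Review Extension: 1913 days claimed exceeds the 1326-day cap, so +1326 days → 3 October 2009.
Expiry of referenced patent MR-983415:
  Base: filing + 25 years → 7 September 2003.
Terminal disclaimer: MR-238374 expires on the earlier of 3 October 2009 and 7 September 2003.

September 7, 2003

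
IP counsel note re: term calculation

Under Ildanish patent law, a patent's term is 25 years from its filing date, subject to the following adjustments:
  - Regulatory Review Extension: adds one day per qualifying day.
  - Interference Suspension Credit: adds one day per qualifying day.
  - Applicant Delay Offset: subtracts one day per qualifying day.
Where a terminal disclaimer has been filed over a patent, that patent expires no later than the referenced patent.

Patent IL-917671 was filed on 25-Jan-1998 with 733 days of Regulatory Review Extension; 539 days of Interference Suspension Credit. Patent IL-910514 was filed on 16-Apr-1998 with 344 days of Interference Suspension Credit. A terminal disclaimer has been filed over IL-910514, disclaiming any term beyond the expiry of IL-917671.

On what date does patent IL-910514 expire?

Natural term of IL-910514:
  Base: filing + 25 years → 16 April 2023.
  Interference Suspension Credit: +344 days → 25 March 2024.
Expiry of referenced patent IL-917671:
  Base: filing + 25 years → 25 January 2023.
  Regulatory Review Extension: +733 days → 27 January 2025.
  Interference Suspension Credit: +539 days → 20 July 2026.
Terminal disclaimer: IL-910514 expires on the earlier of 25 March 2024 and 20 July 2026.

2024-03-25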